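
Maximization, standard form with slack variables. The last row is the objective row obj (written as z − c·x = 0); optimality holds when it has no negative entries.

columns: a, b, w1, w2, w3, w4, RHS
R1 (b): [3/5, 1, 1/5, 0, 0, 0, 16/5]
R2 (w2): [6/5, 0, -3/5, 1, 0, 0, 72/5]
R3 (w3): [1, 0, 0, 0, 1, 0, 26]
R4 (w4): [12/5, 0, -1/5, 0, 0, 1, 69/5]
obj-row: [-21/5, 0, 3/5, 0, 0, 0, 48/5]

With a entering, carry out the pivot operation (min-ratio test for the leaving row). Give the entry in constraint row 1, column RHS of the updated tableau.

16/3

Ratio test on column a — row 1: (16/5)/(3/5) = 16/3; row 2: (72/5)/(6/5) = 12; row 3: 26/1 = 26; row 4: (69/5)/(12/5) = 23/4. Minimum is 16/3 at row 1 (b leaves); pivot element 3/5.
Divide row 1 by 3/5; eliminate column a from the other rows.
In the new row 1, the RHS entry is the old entry divided by the pivot: (16/5)/(3/5) = 16/3.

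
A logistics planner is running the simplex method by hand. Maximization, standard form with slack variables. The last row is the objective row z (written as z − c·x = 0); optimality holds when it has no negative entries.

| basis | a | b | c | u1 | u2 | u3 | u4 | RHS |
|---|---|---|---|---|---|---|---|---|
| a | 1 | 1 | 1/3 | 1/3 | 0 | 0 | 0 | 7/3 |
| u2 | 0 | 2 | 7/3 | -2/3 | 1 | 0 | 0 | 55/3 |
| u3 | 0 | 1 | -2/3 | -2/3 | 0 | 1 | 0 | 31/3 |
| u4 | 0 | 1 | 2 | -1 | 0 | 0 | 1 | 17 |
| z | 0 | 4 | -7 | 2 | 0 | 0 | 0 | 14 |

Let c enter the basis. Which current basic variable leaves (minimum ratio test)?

Column c entries and ratios — a: (7/3)/(1/3) = 7; u2: (55/3)/(7/3) = 55/7; u3: -2/3 ≤ 0, skip; u4: 17/2 = 17/2.
Smallest ratio is 7 in the row of a, so a leaves.

a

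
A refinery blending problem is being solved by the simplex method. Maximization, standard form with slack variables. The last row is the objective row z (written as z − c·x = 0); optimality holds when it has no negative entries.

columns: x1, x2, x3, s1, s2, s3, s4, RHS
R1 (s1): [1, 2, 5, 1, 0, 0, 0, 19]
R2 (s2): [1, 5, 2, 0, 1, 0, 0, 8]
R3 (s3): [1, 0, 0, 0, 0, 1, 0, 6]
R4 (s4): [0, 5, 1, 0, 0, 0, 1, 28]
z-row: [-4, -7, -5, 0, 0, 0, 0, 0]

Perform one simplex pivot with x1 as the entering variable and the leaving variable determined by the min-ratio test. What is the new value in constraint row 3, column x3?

Ratio test on column x1 — row 1: 19/1 = 19; row 2: 8/1 = 8; row 3: 6/1 = 6; row 4: entry 0 ≤ 0. Minimum is 6 at row 3 (s3 leaves); pivot element 1.
Divide row 3 by 1; eliminate column x1 from the other rows.
In the new row 3, the x3 entry is the old entry divided by the pivot: 0/1 = 0.

0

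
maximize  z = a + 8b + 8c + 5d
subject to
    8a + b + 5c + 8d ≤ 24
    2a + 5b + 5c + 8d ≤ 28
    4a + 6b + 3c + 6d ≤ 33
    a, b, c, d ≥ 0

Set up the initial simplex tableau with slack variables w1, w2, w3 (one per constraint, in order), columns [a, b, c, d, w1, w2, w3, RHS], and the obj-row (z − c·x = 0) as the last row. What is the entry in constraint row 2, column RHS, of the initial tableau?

28

The RHS of constraint 2 is b_2 = 28.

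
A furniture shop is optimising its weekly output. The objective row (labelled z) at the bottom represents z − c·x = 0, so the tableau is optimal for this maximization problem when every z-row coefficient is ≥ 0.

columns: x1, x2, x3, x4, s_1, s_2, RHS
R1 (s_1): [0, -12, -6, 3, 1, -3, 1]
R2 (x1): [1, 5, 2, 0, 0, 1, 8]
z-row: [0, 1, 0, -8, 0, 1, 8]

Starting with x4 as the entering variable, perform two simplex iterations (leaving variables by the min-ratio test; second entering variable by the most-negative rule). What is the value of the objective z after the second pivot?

904/15

Ratio test on column x4 — row 1: 1/3 = 1/3; row 2: entry 0 ≤ 0. Minimum is 1/3 at row 1 (s_1 leaves); pivot element 3.
Pivot on row 1; the z-row RHS becomes 8 − (-8)·(1/3) = 32/3.
Next entering variable (most negative z-row entry -31): x2.
Ratio test on column x2 — row 1: entry -4 ≤ 0; row 2: 8/5 = 8/5. Minimum is 8/5 at row 2 (x1 leaves); pivot element 5.
After the second pivot the z-row RHS is 32/3 − (-31)·(8/5) = 904/15.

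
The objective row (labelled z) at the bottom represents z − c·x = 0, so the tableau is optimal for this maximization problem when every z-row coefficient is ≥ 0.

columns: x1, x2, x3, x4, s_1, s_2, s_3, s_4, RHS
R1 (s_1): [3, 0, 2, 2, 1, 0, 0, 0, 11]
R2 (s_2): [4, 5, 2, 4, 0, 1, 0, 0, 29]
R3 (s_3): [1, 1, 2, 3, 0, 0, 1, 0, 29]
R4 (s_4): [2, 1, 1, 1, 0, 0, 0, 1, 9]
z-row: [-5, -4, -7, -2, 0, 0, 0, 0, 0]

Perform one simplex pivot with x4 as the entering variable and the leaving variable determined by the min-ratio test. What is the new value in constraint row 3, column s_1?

Ratio test on column x4 — row 1: 11/2 = 11/2; row 2: 29/4 = 29/4; row 3: 29/3 = 29/3; row 4: 9/1 = 9. Minimum is 11/2 at row 1 (s_1 leaves); pivot element 2.
Divide row 1 by 2; eliminate column x4 from the other rows.
Row 3 update in column s_1: 0 − 3·(1/2) = -3/2.

-3/2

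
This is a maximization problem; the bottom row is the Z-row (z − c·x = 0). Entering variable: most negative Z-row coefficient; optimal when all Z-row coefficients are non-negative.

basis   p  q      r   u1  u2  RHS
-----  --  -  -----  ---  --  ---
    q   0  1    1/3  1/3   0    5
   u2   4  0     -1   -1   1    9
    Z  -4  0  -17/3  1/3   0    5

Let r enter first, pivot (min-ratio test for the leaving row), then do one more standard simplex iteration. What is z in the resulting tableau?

Ratio test on column r — row 1: 5/(1/3) = 15; row 2: entry -1 ≤ 0. Minimum is 15 at row 1 (q leaves); pivot element 1/3.
Pivot on row 1; the Z-row RHS becomes 5 − (-17/3)·15 = 90.
Next entering variable (most negative Z-row entry -4): p.
Ratio test on column p — row 1: entry 0 ≤ 0; row 2: 24/4 = 6. Minimum is 6 at row 2 (u2 leaves); pivot element 4.
After the second pivot the Z-row RHS is 90 − (-4)·6 = 114.

114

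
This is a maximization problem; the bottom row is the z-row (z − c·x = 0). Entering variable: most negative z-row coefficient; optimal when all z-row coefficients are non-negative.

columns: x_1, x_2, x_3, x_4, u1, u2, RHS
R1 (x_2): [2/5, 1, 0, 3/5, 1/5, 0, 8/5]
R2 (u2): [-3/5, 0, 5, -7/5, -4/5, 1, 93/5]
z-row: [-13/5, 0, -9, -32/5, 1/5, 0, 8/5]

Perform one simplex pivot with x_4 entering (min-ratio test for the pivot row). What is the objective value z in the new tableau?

Ratio test on column x_4 — row 1: (8/5)/(3/5) = 8/3; row 2: entry -7/5 ≤ 0. Minimum is 8/3 at row 1 (x_2 leaves); pivot element 3/5.
Pivot on row 1; the z-row RHS becomes 8/5 − (-32/5)·(8/3) = 56/3.

56/3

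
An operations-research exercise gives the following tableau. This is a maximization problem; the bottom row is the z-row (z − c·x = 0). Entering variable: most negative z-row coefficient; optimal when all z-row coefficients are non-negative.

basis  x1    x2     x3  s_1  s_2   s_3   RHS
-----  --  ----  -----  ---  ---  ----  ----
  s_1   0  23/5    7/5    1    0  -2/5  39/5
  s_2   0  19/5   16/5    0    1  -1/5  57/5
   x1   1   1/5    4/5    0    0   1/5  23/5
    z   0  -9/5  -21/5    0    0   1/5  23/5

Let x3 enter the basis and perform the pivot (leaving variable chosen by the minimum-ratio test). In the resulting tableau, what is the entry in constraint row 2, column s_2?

Ratio test on column x3 — row 1: (39/5)/(7/5) = 39/7; row 2: (57/5)/(16/5) = 57/16; row 3: (23/5)/(4/5) = 23/4. Minimum is 57/16 at row 2 (s_2 leaves); pivot element 16/5.
Divide row 2 by 16/5; eliminate column x3 from the other rows.
In the new row 2, the s_2 entry is the old entry divided by the pivot: 1/(16/5) = 5/16.

5/16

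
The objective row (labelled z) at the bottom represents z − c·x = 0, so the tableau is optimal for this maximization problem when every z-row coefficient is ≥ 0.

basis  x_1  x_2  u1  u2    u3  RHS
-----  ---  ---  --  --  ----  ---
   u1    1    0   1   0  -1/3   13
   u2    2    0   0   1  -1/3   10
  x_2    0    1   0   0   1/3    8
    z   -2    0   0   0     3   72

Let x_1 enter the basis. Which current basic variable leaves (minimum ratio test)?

u2

Column x_1 entries and ratios — u1: 13/1 = 13; u2: 10/2 = 5; x_2: 0 ≤ 0, skip.
Smallest ratio is 5 in the row of u2, so u2 leaves.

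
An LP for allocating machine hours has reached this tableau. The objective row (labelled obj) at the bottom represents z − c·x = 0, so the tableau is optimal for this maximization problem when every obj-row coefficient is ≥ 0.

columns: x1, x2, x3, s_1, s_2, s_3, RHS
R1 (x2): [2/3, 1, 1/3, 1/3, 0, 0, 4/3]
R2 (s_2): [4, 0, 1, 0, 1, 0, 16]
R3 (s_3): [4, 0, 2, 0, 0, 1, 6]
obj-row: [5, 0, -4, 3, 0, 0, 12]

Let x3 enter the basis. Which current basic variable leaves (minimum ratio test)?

s_3

Column x3 entries and ratios — x2: (4/3)/(1/3) = 4; s_2: 16/1 = 16; s_3: 6/2 = 3.
Smallest ratio is 3 in the row of s_3, so s_3 leaves.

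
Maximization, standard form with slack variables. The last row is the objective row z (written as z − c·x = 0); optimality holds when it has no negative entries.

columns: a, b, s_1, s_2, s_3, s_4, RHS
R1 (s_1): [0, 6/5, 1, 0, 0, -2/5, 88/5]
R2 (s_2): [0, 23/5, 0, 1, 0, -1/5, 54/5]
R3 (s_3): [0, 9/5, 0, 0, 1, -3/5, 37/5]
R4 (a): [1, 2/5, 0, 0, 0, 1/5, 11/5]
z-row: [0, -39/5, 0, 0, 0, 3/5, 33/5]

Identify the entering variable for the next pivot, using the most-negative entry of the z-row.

b

Negative z-row entries: b: -39/5.
The most negative is -39/5 in column b, so b enters.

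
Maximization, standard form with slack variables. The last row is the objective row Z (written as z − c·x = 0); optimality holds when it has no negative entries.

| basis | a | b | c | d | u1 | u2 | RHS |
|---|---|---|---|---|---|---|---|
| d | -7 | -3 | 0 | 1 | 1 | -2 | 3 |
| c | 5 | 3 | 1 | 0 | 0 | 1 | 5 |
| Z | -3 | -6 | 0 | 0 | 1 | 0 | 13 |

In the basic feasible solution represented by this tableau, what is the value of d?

d is basic (row 1); its value is the RHS of that row, 3.

3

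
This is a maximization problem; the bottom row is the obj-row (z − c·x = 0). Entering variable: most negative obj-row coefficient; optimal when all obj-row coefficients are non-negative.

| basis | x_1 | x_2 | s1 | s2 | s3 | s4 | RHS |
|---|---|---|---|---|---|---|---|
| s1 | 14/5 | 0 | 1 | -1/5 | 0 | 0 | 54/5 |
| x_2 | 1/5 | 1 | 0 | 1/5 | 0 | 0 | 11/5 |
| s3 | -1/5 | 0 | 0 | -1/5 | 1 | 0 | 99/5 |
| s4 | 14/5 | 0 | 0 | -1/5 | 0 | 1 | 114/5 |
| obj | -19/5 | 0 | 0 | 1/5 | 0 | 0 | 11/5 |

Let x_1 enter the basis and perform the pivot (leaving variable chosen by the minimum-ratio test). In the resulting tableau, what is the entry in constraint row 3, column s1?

1/14

Ratio test on column x_1 — row 1: (54/5)/(14/5) = 27/7; row 2: (11/5)/(1/5) = 11; row 3: entry -1/5 ≤ 0; row 4: (114/5)/(14/5) = 57/7. Minimum is 27/7 at row 1 (s1 leaves); pivot element 14/5.
Divide row 1 by 14/5; eliminate column x_1 from the other rows.
Row 3 update in column s1: 0 − (-1/5)·(5/14) = 1/14.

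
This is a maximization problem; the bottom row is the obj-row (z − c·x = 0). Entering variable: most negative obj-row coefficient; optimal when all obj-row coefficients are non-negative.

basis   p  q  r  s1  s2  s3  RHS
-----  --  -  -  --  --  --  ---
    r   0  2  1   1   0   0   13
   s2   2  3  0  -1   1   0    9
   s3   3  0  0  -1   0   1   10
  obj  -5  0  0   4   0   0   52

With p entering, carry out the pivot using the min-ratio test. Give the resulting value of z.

Ratio test on column p — row 1: entry 0 ≤ 0; row 2: 9/2 = 9/2; row 3: 10/3 = 10/3. Minimum is 10/3 at row 3 (s3 leaves); pivot element 3.
Pivot on row 3; the obj-row RHS becomes 52 − (-5)·(10/3) = 206/3.

206/3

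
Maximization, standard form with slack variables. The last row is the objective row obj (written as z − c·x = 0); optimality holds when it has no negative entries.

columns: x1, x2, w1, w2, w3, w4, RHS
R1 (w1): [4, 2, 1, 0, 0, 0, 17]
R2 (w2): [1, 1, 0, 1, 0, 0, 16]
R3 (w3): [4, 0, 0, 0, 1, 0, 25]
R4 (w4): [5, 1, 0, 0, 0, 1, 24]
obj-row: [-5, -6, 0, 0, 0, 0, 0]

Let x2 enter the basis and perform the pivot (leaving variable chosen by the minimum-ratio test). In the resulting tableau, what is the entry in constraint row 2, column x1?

-1

Ratio test on column x2 — row 1: 17/2 = 17/2; row 2: 16/1 = 16; row 3: entry 0 ≤ 0; row 4: 24/1 = 24. Minimum is 17/2 at row 1 (w1 leaves); pivot element 2.
Divide row 1 by 2; eliminate column x2 from the other rows.
Row 2 update in column x1: 1 − 1·2 = -1.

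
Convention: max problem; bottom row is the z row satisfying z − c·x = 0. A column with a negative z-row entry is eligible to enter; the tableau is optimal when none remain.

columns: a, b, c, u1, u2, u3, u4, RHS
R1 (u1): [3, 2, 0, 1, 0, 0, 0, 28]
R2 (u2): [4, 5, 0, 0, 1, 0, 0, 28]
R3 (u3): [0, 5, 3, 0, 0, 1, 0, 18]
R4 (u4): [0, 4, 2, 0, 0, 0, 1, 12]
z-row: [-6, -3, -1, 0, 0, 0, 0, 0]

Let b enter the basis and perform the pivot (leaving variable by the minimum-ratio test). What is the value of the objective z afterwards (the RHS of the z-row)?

Ratio test on column b — row 1: 28/2 = 14; row 2: 28/5 = 28/5; row 3: 18/5 = 18/5; row 4: 12/4 = 3. Minimum is 3 at row 4 (u4 leaves); pivot element 4.
Pivot on row 4; the z-row RHS becomes 0 − (-3)·3 = 9.

9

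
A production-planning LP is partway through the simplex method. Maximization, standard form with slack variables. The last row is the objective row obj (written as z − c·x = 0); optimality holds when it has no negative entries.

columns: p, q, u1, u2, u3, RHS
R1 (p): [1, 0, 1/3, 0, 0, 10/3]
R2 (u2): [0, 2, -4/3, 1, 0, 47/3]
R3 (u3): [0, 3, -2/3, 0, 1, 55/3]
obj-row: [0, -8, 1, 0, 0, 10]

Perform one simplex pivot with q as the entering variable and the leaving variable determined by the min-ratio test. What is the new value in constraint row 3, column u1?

Ratio test on column q — row 1: entry 0 ≤ 0; row 2: (47/3)/2 = 47/6; row 3: (55/3)/3 = 55/9. Minimum is 55/9 at row 3 (u3 leaves); pivot element 3.
Divide row 3 by 3; eliminate column q from the other rows.
In the new row 3, the u1 entry is the old entry divided by the pivot: (-2/3)/3 = -2/9.

-2/9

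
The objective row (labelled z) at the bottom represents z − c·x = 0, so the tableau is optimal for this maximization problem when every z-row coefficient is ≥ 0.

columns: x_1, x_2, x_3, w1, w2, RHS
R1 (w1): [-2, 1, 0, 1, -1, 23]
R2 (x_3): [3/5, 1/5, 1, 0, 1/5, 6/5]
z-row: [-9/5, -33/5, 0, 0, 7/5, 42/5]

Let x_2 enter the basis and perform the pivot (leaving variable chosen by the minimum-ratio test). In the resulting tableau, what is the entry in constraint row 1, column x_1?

-5

Ratio test on column x_2 — row 1: 23/1 = 23; row 2: (6/5)/(1/5) = 6. Minimum is 6 at row 2 (x_3 leaves); pivot element 1/5.
Divide row 2 by 1/5; eliminate column x_2 from the other rows.
Row 1 update in column x_1: -2 − 1·3 = -5.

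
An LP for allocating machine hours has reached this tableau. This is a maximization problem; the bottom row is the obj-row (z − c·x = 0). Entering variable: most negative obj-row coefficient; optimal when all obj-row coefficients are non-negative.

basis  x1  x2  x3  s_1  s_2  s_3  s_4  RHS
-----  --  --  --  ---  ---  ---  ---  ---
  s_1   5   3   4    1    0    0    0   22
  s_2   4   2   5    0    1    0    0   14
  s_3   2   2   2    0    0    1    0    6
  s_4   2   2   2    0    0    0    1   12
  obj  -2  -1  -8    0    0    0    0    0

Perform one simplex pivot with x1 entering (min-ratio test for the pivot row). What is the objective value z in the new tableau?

6

Ratio test on column x1 — row 1: 22/5 = 22/5; row 2: 14/4 = 7/2; row 3: 6/2 = 3; row 4: 12/2 = 6. Minimum is 3 at row 3 (s_3 leaves); pivot element 2.
Pivot on row 3; the obj-row RHS becomes 0 − (-2)·3 = 6.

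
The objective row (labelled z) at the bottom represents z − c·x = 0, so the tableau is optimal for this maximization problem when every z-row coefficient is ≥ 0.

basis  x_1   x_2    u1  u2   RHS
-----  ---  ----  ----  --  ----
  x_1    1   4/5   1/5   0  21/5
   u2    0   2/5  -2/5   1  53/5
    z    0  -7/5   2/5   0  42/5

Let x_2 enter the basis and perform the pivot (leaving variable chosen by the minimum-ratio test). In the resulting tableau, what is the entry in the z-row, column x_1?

Ratio test on column x_2 — row 1: (21/5)/(4/5) = 21/4; row 2: (53/5)/(2/5) = 53/2. Minimum is 21/4 at row 1 (x_1 leaves); pivot element 4/5.
Divide row 1 by 4/5; eliminate column x_2 from the other rows.
z-row update in column x_1: 0 − (-7/5)·(5/4) = 7/4.

7/4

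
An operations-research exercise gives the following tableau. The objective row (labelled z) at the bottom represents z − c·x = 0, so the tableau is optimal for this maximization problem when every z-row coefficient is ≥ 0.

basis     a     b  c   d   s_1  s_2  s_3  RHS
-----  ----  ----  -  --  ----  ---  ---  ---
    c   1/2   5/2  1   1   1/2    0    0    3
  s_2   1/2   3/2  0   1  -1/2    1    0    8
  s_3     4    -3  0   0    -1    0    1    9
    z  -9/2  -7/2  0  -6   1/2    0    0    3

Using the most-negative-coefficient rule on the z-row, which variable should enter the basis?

d

Negative z-row entries: a: -9/2, b: -7/2, d: -6.
The most negative is -6 in column d, so d enters.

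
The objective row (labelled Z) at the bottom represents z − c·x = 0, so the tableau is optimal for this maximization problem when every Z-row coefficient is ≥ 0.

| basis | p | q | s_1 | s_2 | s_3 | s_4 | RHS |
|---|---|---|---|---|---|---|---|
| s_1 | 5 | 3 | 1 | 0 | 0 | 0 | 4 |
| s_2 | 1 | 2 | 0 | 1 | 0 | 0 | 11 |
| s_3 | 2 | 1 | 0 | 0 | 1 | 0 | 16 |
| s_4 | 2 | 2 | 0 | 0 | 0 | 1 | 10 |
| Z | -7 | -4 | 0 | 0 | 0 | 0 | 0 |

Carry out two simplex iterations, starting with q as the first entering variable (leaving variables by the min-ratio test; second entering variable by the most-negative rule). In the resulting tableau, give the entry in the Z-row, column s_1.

Ratio test on column q — row 1: 4/3 = 4/3; row 2: 11/2 = 11/2; row 3: 16/1 = 16; row 4: 10/2 = 5. Minimum is 4/3 at row 1 (s_1 leaves); pivot element 3.
Divide row 1 by 3; eliminate column q from the other rows.
Second iteration: most negative Z-row entry is -1/3 in column p, so p enters.
Ratio test on column p — row 1: (4/3)/(5/3) = 4/5; row 2: entry -7/3 ≤ 0; row 3: (44/3)/(1/3) = 44; row 4: entry -4/3 ≤ 0. Minimum is 4/5 at row 1 (q leaves); pivot element 5/3.
Divide row 1 by 5/3; eliminate column p from the other rows.
After both pivots, the entry at the Z-row, column s_1 is 7/5.

7/5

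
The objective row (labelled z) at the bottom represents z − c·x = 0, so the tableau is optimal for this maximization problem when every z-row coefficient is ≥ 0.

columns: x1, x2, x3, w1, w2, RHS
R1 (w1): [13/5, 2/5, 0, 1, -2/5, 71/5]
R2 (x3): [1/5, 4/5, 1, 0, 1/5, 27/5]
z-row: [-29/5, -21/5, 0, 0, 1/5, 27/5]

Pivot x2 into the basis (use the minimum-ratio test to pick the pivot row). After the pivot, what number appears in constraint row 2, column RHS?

Ratio test on column x2 — row 1: (71/5)/(2/5) = 71/2; row 2: (27/5)/(4/5) = 27/4. Minimum is 27/4 at row 2 (x3 leaves); pivot element 4/5.
Divide row 2 by 4/5; eliminate column x2 from the other rows.
In the new row 2, the RHS entry is the old entry divided by the pivot: (27/5)/(4/5) = 27/4.

27/4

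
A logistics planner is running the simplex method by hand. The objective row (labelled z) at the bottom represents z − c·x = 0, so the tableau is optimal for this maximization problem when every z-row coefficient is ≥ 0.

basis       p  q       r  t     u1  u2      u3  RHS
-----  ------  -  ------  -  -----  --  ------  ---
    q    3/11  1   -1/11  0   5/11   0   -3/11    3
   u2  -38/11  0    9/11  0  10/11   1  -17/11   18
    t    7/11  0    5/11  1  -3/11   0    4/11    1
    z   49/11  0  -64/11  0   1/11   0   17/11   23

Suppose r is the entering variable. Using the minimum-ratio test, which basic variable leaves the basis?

Column r entries and ratios — q: -1/11 ≤ 0, skip; u2: 18/(9/11) = 22; t: 1/(5/11) = 11/5.
Smallest ratio is 11/5 in the row of t, so t leaves.

t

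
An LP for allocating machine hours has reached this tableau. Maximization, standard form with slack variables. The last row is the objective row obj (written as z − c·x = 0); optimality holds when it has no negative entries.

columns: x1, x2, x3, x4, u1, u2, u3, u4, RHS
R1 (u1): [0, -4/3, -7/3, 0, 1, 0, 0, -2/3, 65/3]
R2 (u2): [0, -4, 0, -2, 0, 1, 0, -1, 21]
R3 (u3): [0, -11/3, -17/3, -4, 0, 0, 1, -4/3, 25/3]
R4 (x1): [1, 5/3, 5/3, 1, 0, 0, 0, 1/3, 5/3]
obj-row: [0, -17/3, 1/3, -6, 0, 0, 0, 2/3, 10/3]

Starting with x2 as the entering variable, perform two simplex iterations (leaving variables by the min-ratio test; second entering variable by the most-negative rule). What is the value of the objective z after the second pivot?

40/3

Ratio test on column x2 — row 1: entry -4/3 ≤ 0; row 2: entry -4 ≤ 0; row 3: entry -11/3 ≤ 0; row 4: (5/3)/(5/3) = 1. Minimum is 1 at row 4 (x1 leaves); pivot element 5/3.
Pivot on row 4; the obj-row RHS becomes 10/3 − (-17/3)·1 = 9.
Next entering variable (most negative obj-row entry -13/5): x4.
Ratio test on column x4 — row 1: 23/(4/5) = 115/4; row 2: 25/(2/5) = 125/2; row 3: entry -9/5 ≤ 0; row 4: 1/(3/5) = 5/3. Minimum is 5/3 at row 4 (x2 leaves); pivot element 3/5.
After the second pivot the obj-row RHS is 9 − (-13/5)·(5/3) = 40/3.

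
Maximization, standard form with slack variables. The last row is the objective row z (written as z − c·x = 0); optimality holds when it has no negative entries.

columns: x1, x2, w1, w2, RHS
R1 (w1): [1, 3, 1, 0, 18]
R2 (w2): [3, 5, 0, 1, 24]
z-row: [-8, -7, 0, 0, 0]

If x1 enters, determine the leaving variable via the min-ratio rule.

Column x1 entries and ratios — w1: 18/1 = 18; w2: 24/3 = 8.
Smallest ratio is 8 in the row of w2, so w2 leaves.

w2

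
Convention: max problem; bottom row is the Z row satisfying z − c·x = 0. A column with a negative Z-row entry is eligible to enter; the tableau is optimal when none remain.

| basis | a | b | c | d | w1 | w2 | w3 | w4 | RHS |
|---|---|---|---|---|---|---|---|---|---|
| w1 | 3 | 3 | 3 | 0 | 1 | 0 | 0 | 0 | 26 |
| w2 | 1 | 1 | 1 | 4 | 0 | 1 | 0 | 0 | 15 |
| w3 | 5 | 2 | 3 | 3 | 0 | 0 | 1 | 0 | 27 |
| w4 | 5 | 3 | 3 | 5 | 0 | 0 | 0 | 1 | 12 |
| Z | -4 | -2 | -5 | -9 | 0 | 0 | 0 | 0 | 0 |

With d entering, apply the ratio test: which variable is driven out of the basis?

w4

Column d entries and ratios — w1: 0 ≤ 0, skip; w2: 15/4 = 15/4; w3: 27/3 = 9; w4: 12/5 = 12/5.
Smallest ratio is 12/5 in the row of w4, so w4 leaves.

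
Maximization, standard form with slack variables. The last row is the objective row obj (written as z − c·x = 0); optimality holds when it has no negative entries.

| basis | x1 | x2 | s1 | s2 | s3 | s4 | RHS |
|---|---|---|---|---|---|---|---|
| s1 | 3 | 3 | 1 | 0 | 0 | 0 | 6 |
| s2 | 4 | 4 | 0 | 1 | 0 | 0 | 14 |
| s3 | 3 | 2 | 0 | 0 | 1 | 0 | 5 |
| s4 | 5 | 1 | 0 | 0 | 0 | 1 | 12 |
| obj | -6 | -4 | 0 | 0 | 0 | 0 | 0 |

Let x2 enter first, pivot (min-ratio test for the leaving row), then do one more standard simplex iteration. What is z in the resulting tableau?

10

Ratio test on column x2 — row 1: 6/3 = 2; row 2: 14/4 = 7/2; row 3: 5/2 = 5/2; row 4: 12/1 = 12. Minimum is 2 at row 1 (s1 leaves); pivot element 3.
Pivot on row 1; the obj-row RHS becomes 0 − (-4)·2 = 8.
Next entering variable (most negative obj-row entry -2): x1.
Ratio test on column x1 — row 1: 2/1 = 2; row 2: entry 0 ≤ 0; row 3: 1/1 = 1; row 4: 10/4 = 5/2. Minimum is 1 at row 3 (s3 leaves); pivot element 1.
After the second pivot the obj-row RHS is 8 − (-2)·1 = 10.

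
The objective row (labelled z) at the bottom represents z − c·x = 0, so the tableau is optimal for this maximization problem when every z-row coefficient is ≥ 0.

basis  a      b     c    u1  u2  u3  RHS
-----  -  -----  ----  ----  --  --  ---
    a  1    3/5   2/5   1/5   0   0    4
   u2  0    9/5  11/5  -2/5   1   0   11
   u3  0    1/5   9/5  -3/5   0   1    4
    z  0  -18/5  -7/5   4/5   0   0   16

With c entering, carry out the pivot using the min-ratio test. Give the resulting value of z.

Ratio test on column c — row 1: 4/(2/5) = 10; row 2: 11/(11/5) = 5; row 3: 4/(9/5) = 20/9. Minimum is 20/9 at row 3 (u3 leaves); pivot element 9/5.
Pivot on row 3; the z-row RHS becomes 16 − (-7/5)·(20/9) = 172/9.

172/9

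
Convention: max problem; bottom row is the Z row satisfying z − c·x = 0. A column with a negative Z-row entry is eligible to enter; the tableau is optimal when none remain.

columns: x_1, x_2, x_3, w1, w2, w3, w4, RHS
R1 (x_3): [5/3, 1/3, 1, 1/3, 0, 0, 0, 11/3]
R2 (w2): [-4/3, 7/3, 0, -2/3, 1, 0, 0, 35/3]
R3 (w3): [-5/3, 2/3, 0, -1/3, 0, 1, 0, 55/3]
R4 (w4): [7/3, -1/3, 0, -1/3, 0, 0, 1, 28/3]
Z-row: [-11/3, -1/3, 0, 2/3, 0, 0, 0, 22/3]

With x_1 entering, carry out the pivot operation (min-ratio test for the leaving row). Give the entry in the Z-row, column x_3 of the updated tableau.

Ratio test on column x_1 — row 1: (11/3)/(5/3) = 11/5; row 2: entry -4/3 ≤ 0; row 3: entry -5/3 ≤ 0; row 4: (28/3)/(7/3) = 4. Minimum is 11/5 at row 1 (x_3 leaves); pivot element 5/3.
Divide row 1 by 5/3; eliminate column x_1 from the other rows.
Z-row update in column x_3: 0 − (-11/3)·(3/5) = 11/5.

11/5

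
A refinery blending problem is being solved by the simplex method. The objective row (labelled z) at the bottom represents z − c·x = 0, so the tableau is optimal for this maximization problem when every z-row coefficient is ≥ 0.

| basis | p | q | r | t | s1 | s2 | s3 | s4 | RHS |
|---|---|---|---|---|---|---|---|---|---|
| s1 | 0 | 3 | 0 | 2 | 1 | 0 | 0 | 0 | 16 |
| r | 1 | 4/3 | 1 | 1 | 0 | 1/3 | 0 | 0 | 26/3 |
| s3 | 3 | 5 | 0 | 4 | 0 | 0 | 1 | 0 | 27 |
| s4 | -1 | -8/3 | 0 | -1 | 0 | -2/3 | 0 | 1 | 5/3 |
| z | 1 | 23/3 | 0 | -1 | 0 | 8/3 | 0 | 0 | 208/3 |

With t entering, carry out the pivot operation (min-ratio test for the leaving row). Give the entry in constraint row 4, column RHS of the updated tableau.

101/12

Ratio test on column t — row 1: 16/2 = 8; row 2: (26/3)/1 = 26/3; row 3: 27/4 = 27/4; row 4: entry -1 ≤ 0. Minimum is 27/4 at row 3 (s3 leaves); pivot element 4.
Divide row 3 by 4; eliminate column t from the other rows.
Row 4 update in column RHS: 5/3 − (-1)·(27/4) = 101/12.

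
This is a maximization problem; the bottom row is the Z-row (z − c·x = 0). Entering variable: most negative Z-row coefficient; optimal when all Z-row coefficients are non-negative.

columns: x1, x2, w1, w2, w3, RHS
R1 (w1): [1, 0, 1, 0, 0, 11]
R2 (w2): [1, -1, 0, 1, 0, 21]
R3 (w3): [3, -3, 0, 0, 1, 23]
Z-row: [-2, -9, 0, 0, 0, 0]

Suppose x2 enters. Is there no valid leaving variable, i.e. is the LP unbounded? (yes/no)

Every constraint-row entry in column x2 is ≤ 0, so increasing x2 is unbounded.

yes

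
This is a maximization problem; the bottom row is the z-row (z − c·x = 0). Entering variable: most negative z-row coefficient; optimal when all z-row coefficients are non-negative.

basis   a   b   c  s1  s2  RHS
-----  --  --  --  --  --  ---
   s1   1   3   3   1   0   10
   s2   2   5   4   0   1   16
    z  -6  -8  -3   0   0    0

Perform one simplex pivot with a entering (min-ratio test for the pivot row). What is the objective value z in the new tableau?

Ratio test on column a — row 1: 10/1 = 10; row 2: 16/2 = 8. Minimum is 8 at row 2 (s2 leaves); pivot element 2.
Pivot on row 2; the z-row RHS becomes 0 − (-6)·8 = 48.

48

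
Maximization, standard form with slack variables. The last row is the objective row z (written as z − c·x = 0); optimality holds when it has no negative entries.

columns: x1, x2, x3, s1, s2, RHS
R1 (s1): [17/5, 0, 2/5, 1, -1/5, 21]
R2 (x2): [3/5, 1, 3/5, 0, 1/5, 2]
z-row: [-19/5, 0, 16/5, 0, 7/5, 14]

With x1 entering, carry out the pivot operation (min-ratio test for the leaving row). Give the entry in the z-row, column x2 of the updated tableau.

Ratio test on column x1 — row 1: 21/(17/5) = 105/17; row 2: 2/(3/5) = 10/3. Minimum is 10/3 at row 2 (x2 leaves); pivot element 3/5.
Divide row 2 by 3/5; eliminate column x1 from the other rows.
z-row update in column x2: 0 − (-19/5)·(5/3) = 19/3.

19/3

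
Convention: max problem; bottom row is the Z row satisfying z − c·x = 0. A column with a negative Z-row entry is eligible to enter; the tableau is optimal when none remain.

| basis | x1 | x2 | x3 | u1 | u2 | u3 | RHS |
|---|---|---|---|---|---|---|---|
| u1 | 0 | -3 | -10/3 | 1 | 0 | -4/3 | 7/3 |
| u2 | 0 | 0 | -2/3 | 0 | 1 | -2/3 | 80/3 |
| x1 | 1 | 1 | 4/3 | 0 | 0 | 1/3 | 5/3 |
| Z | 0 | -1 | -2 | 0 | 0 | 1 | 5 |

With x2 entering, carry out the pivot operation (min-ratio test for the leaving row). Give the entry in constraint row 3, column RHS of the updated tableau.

5/3

Ratio test on column x2 — row 1: entry -3 ≤ 0; row 2: entry 0 ≤ 0; row 3: (5/3)/1 = 5/3. Minimum is 5/3 at row 3 (x1 leaves); pivot element 1.
Divide row 3 by 1; eliminate column x2 from the other rows.
In the new row 3, the RHS entry is the old entry divided by the pivot: (5/3)/1 = 5/3.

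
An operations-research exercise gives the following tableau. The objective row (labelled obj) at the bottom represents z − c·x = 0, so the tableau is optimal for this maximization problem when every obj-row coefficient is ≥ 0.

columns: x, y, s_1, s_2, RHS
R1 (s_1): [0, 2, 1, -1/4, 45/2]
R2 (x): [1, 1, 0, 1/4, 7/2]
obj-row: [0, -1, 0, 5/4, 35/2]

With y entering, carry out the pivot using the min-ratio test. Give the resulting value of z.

Ratio test on column y — row 1: (45/2)/2 = 45/4; row 2: (7/2)/1 = 7/2. Minimum is 7/2 at row 2 (x leaves); pivot element 1.
Pivot on row 2; the obj-row RHS becomes 35/2 − (-1)·(7/2) = 21.

21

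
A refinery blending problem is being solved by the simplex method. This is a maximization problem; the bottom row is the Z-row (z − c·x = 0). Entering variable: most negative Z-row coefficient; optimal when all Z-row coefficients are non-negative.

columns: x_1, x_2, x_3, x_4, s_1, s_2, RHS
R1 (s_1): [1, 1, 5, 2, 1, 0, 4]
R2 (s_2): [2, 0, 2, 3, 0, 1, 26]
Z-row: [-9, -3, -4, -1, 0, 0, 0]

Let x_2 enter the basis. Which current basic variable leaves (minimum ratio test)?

Column x_2 entries and ratios — s_1: 4/1 = 4; s_2: 0 ≤ 0, skip.
Smallest ratio is 4 in the row of s_1, so s_1 leaves.

s_1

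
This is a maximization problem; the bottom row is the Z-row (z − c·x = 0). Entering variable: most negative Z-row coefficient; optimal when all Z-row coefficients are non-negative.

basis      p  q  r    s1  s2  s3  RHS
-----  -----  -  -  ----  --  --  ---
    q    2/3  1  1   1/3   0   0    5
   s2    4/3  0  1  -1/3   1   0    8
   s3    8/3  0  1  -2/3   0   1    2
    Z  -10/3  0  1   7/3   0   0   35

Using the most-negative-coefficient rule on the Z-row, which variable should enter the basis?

Negative Z-row entries: p: -10/3.
The most negative is -10/3 in column p, so p enters.

p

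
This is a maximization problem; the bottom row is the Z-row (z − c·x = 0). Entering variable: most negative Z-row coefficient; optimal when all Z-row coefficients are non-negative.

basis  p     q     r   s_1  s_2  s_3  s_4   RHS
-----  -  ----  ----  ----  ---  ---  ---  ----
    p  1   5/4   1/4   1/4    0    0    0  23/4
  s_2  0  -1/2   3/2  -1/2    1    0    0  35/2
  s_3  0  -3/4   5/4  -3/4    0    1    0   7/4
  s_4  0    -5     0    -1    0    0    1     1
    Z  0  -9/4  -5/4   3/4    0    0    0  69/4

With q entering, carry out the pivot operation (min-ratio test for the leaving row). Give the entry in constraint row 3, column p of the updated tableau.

Ratio test on column q — row 1: (23/4)/(5/4) = 23/5; row 2: entry -1/2 ≤ 0; row 3: entry -3/4 ≤ 0; row 4: entry -5 ≤ 0. Minimum is 23/5 at row 1 (p leaves); pivot element 5/4.
Divide row 1 by 5/4; eliminate column q from the other rows.
Row 3 update in column p: 0 − (-3/4)·(4/5) = 3/5.

3/5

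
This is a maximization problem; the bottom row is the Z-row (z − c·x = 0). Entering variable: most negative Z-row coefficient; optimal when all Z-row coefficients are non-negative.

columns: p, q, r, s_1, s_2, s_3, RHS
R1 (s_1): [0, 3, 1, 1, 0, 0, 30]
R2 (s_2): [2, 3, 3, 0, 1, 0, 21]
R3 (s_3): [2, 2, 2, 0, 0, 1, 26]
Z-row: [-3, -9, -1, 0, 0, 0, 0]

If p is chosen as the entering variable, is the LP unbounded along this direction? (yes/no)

Column p has positive entries in row(s) 2, 3, so the ratio test bounds it — not unbounded.

no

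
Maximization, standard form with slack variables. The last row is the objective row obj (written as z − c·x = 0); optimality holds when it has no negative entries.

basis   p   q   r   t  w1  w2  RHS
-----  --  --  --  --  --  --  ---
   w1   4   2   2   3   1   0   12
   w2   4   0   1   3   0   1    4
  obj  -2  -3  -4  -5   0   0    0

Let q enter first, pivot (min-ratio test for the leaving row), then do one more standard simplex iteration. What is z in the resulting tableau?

Ratio test on column q — row 1: 12/2 = 6; row 2: entry 0 ≤ 0. Minimum is 6 at row 1 (w1 leaves); pivot element 2.
Pivot on row 1; the obj-row RHS becomes 0 − (-3)·6 = 18.
Next entering variable (most negative obj-row entry -1): r.
Ratio test on column r — row 1: 6/1 = 6; row 2: 4/1 = 4. Minimum is 4 at row 2 (w2 leaves); pivot element 1.
After the second pivot the obj-row RHS is 18 − (-1)·4 = 22.

22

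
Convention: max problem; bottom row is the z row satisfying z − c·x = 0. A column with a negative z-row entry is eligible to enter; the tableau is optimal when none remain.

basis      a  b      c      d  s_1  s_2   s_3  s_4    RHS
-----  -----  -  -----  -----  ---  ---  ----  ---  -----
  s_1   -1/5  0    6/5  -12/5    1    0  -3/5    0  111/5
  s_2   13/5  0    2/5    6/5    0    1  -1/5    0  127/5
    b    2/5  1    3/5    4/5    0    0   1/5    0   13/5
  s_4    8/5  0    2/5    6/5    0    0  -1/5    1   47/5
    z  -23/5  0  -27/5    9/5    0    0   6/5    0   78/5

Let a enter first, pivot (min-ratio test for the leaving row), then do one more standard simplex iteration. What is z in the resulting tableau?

179/4

Ratio test on column a — row 1: entry -1/5 ≤ 0; row 2: (127/5)/(13/5) = 127/13; row 3: (13/5)/(2/5) = 13/2; row 4: (47/5)/(8/5) = 47/8. Minimum is 47/8 at row 4 (s_4 leaves); pivot element 8/5.
Pivot on row 4; the z-row RHS becomes 78/5 − (-23/5)·(47/8) = 341/8.
Next entering variable (most negative z-row entry -17/4): c.
Ratio test on column c — row 1: (187/8)/(5/4) = 187/10; row 2: entry -1/4 ≤ 0; row 3: (1/4)/(1/2) = 1/2; row 4: (47/8)/(1/4) = 47/2. Minimum is 1/2 at row 3 (b leaves); pivot element 1/2.
After the second pivot the z-row RHS is 341/8 − (-17/4)·(1/2) = 179/4.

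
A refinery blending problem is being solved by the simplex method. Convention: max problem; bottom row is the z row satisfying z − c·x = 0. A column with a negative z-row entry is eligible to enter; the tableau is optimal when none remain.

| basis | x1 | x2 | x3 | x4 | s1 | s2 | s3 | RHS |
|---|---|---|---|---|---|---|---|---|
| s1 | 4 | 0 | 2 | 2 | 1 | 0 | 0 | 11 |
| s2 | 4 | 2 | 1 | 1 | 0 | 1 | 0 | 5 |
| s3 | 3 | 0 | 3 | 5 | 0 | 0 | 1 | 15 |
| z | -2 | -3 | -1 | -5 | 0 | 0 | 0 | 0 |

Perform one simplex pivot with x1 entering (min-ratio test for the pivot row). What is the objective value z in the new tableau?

Ratio test on column x1 — row 1: 11/4 = 11/4; row 2: 5/4 = 5/4; row 3: 15/3 = 5. Minimum is 5/4 at row 2 (s2 leaves); pivot element 4.
Pivot on row 2; the z-row RHS becomes 0 − (-2)·(5/4) = 5/2.

5/2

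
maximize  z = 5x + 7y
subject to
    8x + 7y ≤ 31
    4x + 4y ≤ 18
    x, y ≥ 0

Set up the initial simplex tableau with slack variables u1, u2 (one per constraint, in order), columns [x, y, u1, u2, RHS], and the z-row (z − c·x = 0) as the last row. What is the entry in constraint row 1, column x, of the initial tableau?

Constraint 1 has coefficient 8 on x.

8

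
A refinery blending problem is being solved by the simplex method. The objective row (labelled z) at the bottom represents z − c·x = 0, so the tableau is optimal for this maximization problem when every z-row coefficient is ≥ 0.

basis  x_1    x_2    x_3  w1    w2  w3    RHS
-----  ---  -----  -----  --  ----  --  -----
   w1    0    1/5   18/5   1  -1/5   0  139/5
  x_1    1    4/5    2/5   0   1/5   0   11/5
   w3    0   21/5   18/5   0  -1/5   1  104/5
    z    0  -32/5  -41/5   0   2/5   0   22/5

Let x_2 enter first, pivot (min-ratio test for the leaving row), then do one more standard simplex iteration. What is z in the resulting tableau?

99/2

Ratio test on column x_2 — row 1: (139/5)/(1/5) = 139; row 2: (11/5)/(4/5) = 11/4; row 3: (104/5)/(21/5) = 104/21. Minimum is 11/4 at row 2 (x_1 leaves); pivot element 4/5.
Pivot on row 2; the z-row RHS becomes 22/5 − (-32/5)·(11/4) = 22.
Next entering variable (most negative z-row entry -5): x_3.
Ratio test on column x_3 — row 1: (109/4)/(7/2) = 109/14; row 2: (11/4)/(1/2) = 11/2; row 3: (37/4)/(3/2) = 37/6. Minimum is 11/2 at row 2 (x_2 leaves); pivot element 1/2.
After the second pivot the z-row RHS is 22 − (-5)·(11/2) = 99/2.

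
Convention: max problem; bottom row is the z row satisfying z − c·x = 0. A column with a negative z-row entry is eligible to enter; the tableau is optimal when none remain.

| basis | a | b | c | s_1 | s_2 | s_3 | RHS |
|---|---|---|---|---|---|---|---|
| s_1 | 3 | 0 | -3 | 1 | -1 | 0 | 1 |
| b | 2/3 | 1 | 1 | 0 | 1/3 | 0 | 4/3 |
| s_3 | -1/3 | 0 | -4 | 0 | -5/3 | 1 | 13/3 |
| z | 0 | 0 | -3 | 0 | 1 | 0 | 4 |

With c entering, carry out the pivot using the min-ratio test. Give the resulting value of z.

Ratio test on column c — row 1: entry -3 ≤ 0; row 2: (4/3)/1 = 4/3; row 3: entry -4 ≤ 0. Minimum is 4/3 at row 2 (b leaves); pivot element 1.
Pivot on row 2; the z-row RHS becomes 4 − (-3)·(4/3) = 8.

8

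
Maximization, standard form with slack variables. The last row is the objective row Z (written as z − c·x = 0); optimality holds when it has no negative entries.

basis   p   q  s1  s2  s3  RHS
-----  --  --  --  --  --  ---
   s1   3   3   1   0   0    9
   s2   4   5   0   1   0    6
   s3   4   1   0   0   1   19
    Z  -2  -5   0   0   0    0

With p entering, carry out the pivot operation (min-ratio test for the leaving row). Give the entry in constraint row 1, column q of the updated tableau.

-3/4

Ratio test on column p — row 1: 9/3 = 3; row 2: 6/4 = 3/2; row 3: 19/4 = 19/4. Minimum is 3/2 at row 2 (s2 leaves); pivot element 4.
Divide row 2 by 4; eliminate column p from the other rows.
Row 1 update in column q: 3 − 3·(5/4) = -3/4.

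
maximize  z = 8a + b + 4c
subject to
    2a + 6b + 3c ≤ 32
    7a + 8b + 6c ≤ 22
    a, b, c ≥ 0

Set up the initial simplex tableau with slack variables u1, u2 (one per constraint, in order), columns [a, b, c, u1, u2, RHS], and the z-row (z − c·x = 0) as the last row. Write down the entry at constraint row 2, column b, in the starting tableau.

8

Constraint 2 has coefficient 8 on b.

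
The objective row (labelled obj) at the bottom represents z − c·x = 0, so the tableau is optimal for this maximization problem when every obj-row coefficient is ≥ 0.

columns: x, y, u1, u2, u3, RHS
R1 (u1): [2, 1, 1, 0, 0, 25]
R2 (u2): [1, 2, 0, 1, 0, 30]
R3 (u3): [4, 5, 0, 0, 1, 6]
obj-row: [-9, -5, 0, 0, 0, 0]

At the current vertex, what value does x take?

x is not in the basis, so in the current basic feasible solution x = 0.

0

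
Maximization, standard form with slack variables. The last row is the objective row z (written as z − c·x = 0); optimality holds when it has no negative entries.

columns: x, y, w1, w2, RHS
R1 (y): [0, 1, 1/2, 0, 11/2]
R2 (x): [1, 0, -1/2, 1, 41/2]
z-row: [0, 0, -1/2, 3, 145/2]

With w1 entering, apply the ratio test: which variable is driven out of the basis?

y

Column w1 entries and ratios — y: (11/2)/(1/2) = 11; x: -1/2 ≤ 0, skip.
Smallest ratio is 11 in the row of y, so y leaves.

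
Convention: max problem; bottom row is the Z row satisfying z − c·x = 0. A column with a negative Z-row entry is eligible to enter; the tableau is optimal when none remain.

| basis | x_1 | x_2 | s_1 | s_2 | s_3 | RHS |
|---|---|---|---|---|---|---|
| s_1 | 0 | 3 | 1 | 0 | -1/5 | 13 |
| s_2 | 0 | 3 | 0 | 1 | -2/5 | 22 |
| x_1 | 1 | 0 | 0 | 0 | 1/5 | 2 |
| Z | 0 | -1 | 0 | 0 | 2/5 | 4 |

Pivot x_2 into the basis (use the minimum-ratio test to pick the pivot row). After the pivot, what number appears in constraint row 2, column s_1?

Ratio test on column x_2 — row 1: 13/3 = 13/3; row 2: 22/3 = 22/3; row 3: entry 0 ≤ 0. Minimum is 13/3 at row 1 (s_1 leaves); pivot element 3.
Divide row 1 by 3; eliminate column x_2 from the other rows.
Row 2 update in column s_1: 0 − 3·(1/3) = -1.

-1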